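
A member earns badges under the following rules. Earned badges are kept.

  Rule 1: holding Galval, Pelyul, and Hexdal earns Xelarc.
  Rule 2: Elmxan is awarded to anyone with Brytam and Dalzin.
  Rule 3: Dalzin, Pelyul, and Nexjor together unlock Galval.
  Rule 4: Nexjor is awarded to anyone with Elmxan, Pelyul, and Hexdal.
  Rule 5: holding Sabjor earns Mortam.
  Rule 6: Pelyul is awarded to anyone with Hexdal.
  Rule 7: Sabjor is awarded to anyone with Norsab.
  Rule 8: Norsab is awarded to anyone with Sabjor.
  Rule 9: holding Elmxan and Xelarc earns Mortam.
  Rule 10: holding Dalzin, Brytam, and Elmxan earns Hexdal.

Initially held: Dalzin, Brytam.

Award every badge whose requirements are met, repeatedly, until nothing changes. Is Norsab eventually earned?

No

Norsab would need Sabjor (Rule 8), but Sabjor is never earned.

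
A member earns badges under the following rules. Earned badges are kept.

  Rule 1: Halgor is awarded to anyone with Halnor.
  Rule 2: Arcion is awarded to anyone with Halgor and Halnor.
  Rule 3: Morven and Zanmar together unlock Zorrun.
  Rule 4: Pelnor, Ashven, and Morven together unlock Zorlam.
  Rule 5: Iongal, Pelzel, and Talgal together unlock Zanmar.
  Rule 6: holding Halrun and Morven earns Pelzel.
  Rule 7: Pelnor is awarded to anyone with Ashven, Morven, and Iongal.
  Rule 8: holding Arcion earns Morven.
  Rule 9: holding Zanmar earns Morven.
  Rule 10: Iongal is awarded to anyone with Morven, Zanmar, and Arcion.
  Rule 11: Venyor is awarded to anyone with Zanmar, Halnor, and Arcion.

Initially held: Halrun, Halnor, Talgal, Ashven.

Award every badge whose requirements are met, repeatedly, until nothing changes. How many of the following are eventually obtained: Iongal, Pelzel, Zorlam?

1

With Halnor, Halgor is earned (Rule 1).
With Halgor and Halnor, Arcion is earned (Rule 2).
With Arcion, Morven is earned (Rule 8).
With Halrun and Morven, Pelzel is earned (Rule 6).
Iongal would need Morven, Zanmar, and Arcion (Rule 10), but Zanmar is never earned.
Pelzel: reached.
Zorlam would need Pelnor, Ashven, and Morven (Rule 4), but Pelnor is never earned.
Reached: Pelzel — 1 of the 3.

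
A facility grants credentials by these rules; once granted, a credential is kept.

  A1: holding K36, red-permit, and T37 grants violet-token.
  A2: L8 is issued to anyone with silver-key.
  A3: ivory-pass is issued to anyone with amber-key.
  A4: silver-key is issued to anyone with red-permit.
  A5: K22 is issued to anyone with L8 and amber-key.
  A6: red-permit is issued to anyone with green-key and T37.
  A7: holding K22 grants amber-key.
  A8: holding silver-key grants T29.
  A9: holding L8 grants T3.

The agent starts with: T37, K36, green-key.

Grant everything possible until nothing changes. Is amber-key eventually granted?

No

amber-key would need K22 (A7), but K22 is never granted.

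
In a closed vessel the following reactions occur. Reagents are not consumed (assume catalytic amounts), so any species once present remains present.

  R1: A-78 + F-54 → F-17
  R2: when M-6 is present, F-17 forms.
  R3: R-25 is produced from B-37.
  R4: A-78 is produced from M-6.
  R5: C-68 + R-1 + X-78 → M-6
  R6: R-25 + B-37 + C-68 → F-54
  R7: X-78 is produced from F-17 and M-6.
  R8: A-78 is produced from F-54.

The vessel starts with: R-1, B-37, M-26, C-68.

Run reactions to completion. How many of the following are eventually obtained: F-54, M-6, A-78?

2

B-37 present → R-25 forms (R3).
R-25, B-37, and C-68 present → F-54 forms (R6).
F-54 present → A-78 forms (R8).
F-54: reached.
M-6 would need C-68, R-1, and X-78 (R5), but X-78 never forms.
A-78: reached.
Reached: F-54 and A-78 — 2 of the 3.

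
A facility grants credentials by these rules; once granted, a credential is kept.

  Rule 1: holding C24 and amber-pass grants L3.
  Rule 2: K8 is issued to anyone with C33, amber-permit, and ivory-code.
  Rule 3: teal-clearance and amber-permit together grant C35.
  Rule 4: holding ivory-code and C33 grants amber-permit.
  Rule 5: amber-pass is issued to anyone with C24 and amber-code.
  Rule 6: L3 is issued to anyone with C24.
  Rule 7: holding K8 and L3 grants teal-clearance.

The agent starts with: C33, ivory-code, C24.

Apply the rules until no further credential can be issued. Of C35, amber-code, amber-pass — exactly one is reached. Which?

Holding C24 grants L3 (Rule 6).
Holding ivory-code and C33 grants amber-permit (Rule 4).
Holding C33, amber-permit, and ivory-code grants K8 (Rule 2).
Holding K8 and L3 grants teal-clearance (Rule 7).
Holding teal-clearance and amber-permit grants C35 (Rule 3).
amber-pass would need C24 and amber-code (Rule 5), but amber-code is never granted. No rule produces amber-code, and it is not given.

C35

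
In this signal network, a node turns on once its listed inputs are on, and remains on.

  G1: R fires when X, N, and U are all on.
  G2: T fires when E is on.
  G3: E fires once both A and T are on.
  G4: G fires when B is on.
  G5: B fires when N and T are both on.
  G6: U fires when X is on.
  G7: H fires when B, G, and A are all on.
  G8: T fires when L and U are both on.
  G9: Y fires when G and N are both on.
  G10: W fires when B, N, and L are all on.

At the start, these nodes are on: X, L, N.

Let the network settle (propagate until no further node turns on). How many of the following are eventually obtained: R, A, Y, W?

X is on, so U fires (G6).
L and U are on, so T fires (G8).
G1: X, N, and U on → R on.
N and T are on, so B fires (G5).
G4: B on → G on.
G10: B, N, and L on → W on.
G9: G and N on → Y on.
R: reached.
No rule produces A, and it is not given.
Y: reached.
W: reached.
Reached: R, Y, and W — 3 of the 4.

3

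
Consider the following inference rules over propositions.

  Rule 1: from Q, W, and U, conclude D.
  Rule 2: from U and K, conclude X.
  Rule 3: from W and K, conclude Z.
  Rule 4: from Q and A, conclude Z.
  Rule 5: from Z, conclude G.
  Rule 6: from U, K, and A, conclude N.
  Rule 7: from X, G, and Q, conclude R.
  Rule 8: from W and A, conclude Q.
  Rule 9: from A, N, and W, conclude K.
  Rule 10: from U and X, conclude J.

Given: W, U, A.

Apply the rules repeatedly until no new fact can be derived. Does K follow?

No

K would need A, N, and W (Rule 9), but N is never established.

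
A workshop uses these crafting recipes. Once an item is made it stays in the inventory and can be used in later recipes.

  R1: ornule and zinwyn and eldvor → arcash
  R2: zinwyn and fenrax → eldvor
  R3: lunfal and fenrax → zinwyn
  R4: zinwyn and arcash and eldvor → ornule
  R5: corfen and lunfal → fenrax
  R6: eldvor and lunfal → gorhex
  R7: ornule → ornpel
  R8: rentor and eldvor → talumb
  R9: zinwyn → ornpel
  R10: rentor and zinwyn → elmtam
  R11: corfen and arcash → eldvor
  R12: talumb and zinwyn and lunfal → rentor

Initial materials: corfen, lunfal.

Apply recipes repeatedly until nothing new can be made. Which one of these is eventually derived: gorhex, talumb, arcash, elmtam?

gorhex

Using R5, corfen and lunfal make fenrax.
lunfal and fenrax → zinwyn (R3).
zinwyn and fenrax → eldvor (R2).
Using R6, eldvor and lunfal make gorhex.
talumb would need rentor and eldvor (R8), but rentor is never obtained. elmtam would need rentor and zinwyn (R10), but rentor is never obtained. arcash would need ornule, zinwyn, and eldvor (R1), but ornule is never obtained.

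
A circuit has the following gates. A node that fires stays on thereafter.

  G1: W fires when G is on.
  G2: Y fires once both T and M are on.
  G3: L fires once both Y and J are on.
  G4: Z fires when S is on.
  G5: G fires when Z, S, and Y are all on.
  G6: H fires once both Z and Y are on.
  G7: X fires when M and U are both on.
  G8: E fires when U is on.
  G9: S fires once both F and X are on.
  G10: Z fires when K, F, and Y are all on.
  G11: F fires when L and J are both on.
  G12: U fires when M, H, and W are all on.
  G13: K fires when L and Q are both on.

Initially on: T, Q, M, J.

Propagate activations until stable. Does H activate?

Yes

G2: T and M on → Y on.
G3: Y and J on → L on.
G11: L and J on → F on.
G13: L and Q on → K on.
K, F, and Y are on, so Z fires (G10).
G6: Z and Y on → H on.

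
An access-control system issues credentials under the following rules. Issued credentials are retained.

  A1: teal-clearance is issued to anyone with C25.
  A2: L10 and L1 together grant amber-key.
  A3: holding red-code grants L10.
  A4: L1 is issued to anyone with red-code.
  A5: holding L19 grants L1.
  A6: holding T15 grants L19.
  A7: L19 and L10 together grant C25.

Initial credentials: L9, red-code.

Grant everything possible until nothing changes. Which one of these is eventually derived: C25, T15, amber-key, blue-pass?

Holding red-code grants L10 (A3).
Holding red-code grants L1 (A4).
Holding L10 and L1 grants amber-key (A2).
No rule produces T15, and it is not given. C25 would need L19 and L10 (A7), but L19 is never granted. No rule produces blue-pass, and it is not given.

amber-key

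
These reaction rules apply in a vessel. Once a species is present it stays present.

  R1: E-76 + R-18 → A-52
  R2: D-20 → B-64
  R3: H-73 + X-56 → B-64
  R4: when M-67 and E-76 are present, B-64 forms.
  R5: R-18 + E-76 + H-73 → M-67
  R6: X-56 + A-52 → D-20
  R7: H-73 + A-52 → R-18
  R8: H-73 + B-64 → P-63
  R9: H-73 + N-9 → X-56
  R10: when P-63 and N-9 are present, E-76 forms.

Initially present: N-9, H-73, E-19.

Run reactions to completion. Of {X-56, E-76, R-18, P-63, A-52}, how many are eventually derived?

H-73 and N-9 present → X-56 forms (R9).
H-73 and X-56 present → B-64 forms (R3).
H-73 and B-64 present → P-63 forms (R8).
P-63 and N-9 present → E-76 forms (R10).
X-56: reached.
E-76: reached.
R-18 would need H-73 and A-52 (R7), but A-52 never forms.
P-63: reached.
A-52 would need E-76 and R-18 (R1), but R-18 never forms.
Reached: X-56, E-76, and P-63 — 3 of the 5.

3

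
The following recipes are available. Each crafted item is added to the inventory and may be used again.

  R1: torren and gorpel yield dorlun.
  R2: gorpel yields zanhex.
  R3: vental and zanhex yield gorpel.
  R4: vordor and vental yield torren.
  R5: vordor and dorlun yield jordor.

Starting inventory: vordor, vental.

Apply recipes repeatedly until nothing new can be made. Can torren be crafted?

Yes

Using R4, vordor and vental make torren.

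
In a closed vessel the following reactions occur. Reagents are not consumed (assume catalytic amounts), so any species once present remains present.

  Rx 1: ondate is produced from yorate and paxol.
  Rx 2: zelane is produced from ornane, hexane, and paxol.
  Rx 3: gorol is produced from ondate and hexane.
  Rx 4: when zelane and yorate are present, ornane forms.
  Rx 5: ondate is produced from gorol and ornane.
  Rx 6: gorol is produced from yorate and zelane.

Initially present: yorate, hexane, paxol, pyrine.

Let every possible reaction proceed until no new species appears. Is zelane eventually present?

No

zelane would need ornane, hexane, and paxol (Rx 2), but ornane never forms.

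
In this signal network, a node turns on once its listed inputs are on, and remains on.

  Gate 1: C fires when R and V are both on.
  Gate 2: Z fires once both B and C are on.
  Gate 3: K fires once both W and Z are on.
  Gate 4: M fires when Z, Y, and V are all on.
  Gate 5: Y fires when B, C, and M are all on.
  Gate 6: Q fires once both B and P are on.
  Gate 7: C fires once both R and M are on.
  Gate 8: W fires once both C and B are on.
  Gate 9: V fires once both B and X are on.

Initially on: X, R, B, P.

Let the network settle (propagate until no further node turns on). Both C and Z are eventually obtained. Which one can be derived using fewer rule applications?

C: Gate 9: B and X on → V on. R and V are on, so C fires (Gate 1). [2 rule applications]
Z: Gate 9: B and X on → V on. R and V are on, so C fires (Gate 1). B and C are on, so Z fires (Gate 2). [3 rule applications]
C needs fewer.

C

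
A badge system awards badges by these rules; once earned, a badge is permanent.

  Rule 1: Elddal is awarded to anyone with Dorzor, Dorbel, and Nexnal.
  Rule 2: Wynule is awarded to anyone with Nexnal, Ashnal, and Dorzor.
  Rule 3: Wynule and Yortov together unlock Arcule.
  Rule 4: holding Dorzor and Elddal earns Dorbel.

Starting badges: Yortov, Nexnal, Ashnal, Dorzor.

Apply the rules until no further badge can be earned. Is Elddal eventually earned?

No

Elddal would need Dorzor, Dorbel, and Nexnal (Rule 1), but Dorbel is never earned.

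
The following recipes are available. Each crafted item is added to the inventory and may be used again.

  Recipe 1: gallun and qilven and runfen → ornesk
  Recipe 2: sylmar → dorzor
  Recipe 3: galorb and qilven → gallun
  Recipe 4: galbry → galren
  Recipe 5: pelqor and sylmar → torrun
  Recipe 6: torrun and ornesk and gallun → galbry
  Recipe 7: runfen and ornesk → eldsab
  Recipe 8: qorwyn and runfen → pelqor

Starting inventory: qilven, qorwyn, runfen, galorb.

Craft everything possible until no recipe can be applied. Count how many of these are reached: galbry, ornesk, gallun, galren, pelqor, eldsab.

4

Using Recipe 3, galorb and qilven make gallun.
qorwyn and runfen → pelqor (Recipe 8).
Using Recipe 1, gallun, qilven, and runfen make ornesk.
runfen and ornesk → eldsab (Recipe 7).
galbry would need torrun, ornesk, and gallun (Recipe 6), but torrun is never obtained.
ornesk: reached.
gallun: reached.
galren would need galbry (Recipe 4), but galbry is never obtained.
pelqor: reached.
eldsab: reached.
Reached: ornesk, gallun, pelqor, and eldsab — 4 of the 6.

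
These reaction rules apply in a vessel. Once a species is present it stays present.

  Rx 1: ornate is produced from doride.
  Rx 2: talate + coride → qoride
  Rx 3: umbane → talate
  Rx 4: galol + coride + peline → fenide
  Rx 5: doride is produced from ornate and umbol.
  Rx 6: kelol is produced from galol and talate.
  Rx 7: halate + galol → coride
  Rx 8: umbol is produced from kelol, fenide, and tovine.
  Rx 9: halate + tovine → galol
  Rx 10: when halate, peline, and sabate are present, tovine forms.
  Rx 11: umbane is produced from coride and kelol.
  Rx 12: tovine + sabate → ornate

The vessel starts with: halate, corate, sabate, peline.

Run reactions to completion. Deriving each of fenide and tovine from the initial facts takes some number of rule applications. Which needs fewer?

tovine: halate, peline, and sabate present → tovine forms (Rx 10). [1 rule application]
fenide: halate, peline, and sabate present → tovine forms (Rx 10). halate and tovine present → galol forms (Rx 9). halate and galol present → coride forms (Rx 7). galol, coride, and peline present → fenide forms (Rx 4). [4 rule applications]
tovine needs fewer.

tovine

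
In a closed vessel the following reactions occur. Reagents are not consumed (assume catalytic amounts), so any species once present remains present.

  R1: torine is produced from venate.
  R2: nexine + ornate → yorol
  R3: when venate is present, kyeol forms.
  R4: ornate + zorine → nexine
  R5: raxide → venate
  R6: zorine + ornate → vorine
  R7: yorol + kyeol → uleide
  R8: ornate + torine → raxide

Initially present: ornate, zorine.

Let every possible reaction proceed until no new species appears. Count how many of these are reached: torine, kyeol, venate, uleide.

0

torine would need venate (R1), but venate never forms.
kyeol would need venate (R3), but venate never forms.
venate would need raxide (R5), but raxide never forms.
uleide would need yorol and kyeol (R7), but kyeol never forms.
None of the 4 are reached.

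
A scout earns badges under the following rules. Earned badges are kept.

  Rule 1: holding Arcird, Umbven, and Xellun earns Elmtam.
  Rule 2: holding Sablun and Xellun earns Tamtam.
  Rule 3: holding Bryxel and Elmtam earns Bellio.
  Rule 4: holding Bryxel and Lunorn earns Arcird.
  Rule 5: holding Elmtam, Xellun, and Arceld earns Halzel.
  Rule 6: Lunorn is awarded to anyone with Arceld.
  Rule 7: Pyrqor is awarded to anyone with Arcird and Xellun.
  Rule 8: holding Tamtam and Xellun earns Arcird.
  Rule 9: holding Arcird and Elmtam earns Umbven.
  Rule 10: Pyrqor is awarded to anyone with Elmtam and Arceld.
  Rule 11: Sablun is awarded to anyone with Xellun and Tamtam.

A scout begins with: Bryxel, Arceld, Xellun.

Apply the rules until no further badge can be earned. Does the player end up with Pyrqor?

Yes

With Arceld, Lunorn is earned (Rule 6).
With Bryxel and Lunorn, Arcird is earned (Rule 4).
With Arcird and Xellun, Pyrqor is earned (Rule 7).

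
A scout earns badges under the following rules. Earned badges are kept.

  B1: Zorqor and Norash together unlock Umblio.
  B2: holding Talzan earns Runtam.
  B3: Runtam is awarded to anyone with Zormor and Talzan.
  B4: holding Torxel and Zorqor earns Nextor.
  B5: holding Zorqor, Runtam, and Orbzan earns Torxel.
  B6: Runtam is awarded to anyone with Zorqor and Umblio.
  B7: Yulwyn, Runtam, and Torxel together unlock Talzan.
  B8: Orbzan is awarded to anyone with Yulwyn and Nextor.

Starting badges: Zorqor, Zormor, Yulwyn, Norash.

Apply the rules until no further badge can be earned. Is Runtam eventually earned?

Yes

With Zorqor and Norash, Umblio is earned (B1).
With Zorqor and Umblio, Runtam is earned (B6).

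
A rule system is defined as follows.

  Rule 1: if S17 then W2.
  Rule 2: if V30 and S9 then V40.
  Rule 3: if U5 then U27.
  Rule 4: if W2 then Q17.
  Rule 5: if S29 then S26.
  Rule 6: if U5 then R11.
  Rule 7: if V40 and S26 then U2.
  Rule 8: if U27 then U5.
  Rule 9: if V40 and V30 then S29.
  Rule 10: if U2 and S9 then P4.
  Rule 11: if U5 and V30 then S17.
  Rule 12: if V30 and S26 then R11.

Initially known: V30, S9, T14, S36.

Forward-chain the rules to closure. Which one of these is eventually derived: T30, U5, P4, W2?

V30 and S9 hold, so V40 follows (Rule 2).
V40 and V30 hold, so S29 follows (Rule 9).
From S29, Rule 5 gives S26.
V40 and S26 hold, so U2 follows (Rule 7).
U2 and S9 hold, so P4 follows (Rule 10).
U5 would need U27 (Rule 8), but U27 is never established. W2 would need S17 (Rule 1), but S17 is never established. No rule produces T30, and it is not given.

P4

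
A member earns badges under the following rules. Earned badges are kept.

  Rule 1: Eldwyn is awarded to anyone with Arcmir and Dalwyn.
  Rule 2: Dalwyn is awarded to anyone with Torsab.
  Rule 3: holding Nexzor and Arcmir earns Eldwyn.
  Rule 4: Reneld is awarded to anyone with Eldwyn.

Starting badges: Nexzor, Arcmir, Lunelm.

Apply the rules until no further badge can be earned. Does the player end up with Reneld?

With Nexzor and Arcmir, Eldwyn is earned (Rule 3).
With Eldwyn, Reneld is earned (Rule 4).

Yes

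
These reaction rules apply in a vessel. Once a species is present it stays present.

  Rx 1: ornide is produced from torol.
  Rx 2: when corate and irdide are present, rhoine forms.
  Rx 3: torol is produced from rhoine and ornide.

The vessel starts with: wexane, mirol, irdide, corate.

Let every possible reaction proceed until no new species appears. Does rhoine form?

corate and irdide present → rhoine forms (Rx 2).

Yes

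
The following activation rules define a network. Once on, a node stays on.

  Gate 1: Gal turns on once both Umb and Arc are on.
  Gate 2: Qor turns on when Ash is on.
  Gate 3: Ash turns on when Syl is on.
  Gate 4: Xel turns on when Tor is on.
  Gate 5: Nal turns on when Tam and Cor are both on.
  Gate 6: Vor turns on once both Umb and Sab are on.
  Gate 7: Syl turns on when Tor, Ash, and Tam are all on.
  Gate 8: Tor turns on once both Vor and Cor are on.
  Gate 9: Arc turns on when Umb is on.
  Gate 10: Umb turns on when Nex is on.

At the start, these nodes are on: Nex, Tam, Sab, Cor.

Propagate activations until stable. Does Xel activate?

Gate 10: Nex on → Umb on.
Gate 6: Umb and Sab on → Vor on.
Vor and Cor are on, so Tor turns on (Gate 8).
Tor is on, so Xel turns on (Gate 4).

Yes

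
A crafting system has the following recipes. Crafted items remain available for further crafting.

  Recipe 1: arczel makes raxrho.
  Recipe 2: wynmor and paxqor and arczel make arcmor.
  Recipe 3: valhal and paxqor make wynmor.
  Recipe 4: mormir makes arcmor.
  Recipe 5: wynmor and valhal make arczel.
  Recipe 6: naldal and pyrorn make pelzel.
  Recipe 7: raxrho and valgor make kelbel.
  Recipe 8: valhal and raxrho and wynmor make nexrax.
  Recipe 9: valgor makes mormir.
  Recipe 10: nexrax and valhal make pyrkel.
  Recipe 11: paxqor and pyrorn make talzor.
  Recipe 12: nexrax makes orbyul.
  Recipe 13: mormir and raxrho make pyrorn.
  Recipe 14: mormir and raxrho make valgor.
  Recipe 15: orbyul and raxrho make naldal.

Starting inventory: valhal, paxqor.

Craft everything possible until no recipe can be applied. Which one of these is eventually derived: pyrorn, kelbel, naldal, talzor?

naldal

valhal and paxqor → wynmor (Recipe 3).
wynmor and valhal → arczel (Recipe 5).
arczel → raxrho (Recipe 1).
Using Recipe 8, valhal, raxrho, and wynmor make nexrax.
Using Recipe 12, nexrax makes orbyul.
Using Recipe 15, orbyul and raxrho make naldal.
kelbel would need raxrho and valgor (Recipe 7), but valgor is never obtained. pyrorn would need mormir and raxrho (Recipe 13), but mormir is never obtained. talzor would need paxqor and pyrorn (Recipe 11), but pyrorn is never obtained.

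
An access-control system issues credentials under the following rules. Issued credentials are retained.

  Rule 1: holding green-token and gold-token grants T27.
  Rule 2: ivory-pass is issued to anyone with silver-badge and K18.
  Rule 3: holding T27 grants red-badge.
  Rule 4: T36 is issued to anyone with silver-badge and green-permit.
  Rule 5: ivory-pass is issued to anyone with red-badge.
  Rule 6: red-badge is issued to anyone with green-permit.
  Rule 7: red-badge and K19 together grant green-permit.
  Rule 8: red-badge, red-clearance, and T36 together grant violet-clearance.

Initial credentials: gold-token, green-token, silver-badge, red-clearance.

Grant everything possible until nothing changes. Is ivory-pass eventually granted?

Yes

Holding green-token and gold-token grants T27 (Rule 1).
Holding T27 grants red-badge (Rule 3).
Holding red-badge grants ivory-pass (Rule 5).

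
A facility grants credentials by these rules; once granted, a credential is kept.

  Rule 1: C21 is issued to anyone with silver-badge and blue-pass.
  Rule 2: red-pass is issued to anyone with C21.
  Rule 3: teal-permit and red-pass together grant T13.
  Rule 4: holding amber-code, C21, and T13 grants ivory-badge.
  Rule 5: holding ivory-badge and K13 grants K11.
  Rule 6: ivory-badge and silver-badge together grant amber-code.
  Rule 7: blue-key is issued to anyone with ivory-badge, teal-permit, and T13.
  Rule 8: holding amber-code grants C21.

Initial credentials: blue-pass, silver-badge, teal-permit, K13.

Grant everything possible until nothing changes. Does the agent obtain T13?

Holding silver-badge and blue-pass grants C21 (Rule 1).
Holding C21 grants red-pass (Rule 2).
Holding teal-permit and red-pass grants T13 (Rule 3).

Yes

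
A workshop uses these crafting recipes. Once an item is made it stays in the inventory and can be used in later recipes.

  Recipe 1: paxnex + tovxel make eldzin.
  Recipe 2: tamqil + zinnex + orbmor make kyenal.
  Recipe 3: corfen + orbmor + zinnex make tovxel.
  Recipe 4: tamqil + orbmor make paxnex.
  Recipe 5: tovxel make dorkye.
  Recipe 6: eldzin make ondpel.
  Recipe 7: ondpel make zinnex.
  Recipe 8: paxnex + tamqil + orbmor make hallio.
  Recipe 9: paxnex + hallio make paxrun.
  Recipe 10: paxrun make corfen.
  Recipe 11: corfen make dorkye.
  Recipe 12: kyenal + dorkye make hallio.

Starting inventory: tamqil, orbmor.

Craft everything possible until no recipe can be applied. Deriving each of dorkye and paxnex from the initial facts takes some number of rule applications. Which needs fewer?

paxnex

paxnex: tamqil + orbmor → paxnex (Recipe 4). [1 rule application]
dorkye: tamqil + orbmor → paxnex (Recipe 4). paxnex + tamqil + orbmor → hallio (Recipe 8). Using Recipe 9, paxnex and hallio make paxrun. paxrun → corfen (Recipe 10). corfen → dorkye (Recipe 11). [5 rule applications]
paxnex needs fewer.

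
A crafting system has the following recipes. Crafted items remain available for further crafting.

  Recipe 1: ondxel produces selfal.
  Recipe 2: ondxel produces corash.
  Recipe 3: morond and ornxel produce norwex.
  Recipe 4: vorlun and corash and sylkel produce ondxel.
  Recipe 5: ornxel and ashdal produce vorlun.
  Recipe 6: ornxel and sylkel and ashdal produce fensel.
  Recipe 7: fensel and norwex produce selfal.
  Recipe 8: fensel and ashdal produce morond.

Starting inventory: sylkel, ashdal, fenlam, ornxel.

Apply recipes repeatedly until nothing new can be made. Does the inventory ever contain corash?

No

corash would need ondxel (Recipe 2), but ondxel is never obtained.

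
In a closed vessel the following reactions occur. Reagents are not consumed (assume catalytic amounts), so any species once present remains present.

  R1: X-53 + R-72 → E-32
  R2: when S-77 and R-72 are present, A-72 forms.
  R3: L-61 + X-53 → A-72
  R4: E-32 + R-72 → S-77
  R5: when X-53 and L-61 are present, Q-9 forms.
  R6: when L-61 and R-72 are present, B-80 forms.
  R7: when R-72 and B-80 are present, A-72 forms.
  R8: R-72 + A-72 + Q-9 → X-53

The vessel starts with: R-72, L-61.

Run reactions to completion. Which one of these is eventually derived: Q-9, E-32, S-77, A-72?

A-72

L-61 and R-72 present → B-80 forms (R6).
R-72 and B-80 present → A-72 forms (R7).
Q-9 would need X-53 and L-61 (R5), but X-53 never forms. S-77 would need E-32 and R-72 (R4), but E-32 never forms. E-32 would need X-53 and R-72 (R1), but X-53 never forms.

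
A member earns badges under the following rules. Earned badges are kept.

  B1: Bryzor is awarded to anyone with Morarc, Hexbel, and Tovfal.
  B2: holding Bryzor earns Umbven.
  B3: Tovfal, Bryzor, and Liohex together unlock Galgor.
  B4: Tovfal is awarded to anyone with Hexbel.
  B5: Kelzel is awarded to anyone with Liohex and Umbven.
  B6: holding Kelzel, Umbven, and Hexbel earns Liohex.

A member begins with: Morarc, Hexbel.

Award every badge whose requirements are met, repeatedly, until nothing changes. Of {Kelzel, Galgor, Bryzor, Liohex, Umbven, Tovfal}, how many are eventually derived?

With Hexbel, Tovfal is earned (B4).
With Morarc, Hexbel, and Tovfal, Bryzor is earned (B1).
With Bryzor, Umbven is earned (B2).
Kelzel would need Liohex and Umbven (B5), but Liohex is never earned.
Galgor would need Tovfal, Bryzor, and Liohex (B3), but Liohex is never earned.
Bryzor: reached.
Liohex would need Kelzel, Umbven, and Hexbel (B6), but Kelzel is never earned.
Umbven: reached.
Tovfal: reached.
Reached: Bryzor, Umbven, and Tovfal — 3 of the 6.

3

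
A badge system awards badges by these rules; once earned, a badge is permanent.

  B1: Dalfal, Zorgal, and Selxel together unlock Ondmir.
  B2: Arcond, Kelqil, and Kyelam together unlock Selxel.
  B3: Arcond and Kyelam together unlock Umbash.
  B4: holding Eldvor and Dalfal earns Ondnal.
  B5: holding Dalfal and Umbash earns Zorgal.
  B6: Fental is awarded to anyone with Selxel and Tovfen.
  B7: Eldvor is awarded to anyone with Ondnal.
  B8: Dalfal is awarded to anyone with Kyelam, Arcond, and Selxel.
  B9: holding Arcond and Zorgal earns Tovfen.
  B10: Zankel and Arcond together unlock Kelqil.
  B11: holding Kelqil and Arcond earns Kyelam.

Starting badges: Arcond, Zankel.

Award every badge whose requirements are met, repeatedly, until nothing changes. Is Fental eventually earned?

Yes

With Zankel and Arcond, Kelqil is earned (B10).
With Kelqil and Arcond, Kyelam is earned (B11).
With Arcond and Kyelam, Umbash is earned (B3).
With Arcond, Kelqil, and Kyelam, Selxel is earned (B2).
With Kyelam, Arcond, and Selxel, Dalfal is earned (B8).
With Dalfal and Umbash, Zorgal is earned (B5).
With Arcond and Zorgal, Tovfen is earned (B9).
With Selxel and Tovfen, Fental is earned (B6).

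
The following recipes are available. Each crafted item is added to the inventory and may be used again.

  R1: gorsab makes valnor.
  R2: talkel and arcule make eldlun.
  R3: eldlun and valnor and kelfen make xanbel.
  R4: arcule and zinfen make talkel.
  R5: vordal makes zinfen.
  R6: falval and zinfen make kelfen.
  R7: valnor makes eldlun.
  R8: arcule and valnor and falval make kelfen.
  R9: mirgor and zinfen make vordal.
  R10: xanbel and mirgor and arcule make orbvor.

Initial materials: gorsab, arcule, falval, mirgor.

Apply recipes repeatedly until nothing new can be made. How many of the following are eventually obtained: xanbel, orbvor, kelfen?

3

Using R1, gorsab makes valnor.
arcule and valnor and falval → kelfen (R8).
valnor → eldlun (R7).
eldlun and valnor and kelfen → xanbel (R3).
xanbel and mirgor and arcule → orbvor (R10).
xanbel: reached.
orbvor: reached.
kelfen: reached.
All 3 are reached.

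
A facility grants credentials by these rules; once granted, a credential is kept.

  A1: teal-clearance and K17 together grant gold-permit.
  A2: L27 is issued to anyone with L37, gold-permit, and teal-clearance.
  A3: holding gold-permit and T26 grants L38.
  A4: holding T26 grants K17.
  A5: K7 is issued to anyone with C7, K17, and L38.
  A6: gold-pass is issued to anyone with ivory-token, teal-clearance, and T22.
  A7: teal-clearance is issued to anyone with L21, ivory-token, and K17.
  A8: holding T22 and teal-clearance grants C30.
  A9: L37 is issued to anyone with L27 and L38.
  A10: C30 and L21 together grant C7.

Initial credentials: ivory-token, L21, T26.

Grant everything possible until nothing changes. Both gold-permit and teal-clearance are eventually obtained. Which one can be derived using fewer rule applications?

teal-clearance: Holding T26 grants K17 (A4). Holding L21, ivory-token, and K17 grants teal-clearance (A7). [2 rule applications]
gold-permit: Holding T26 grants K17 (A4). Holding L21, ivory-token, and K17 grants teal-clearance (A7). Holding teal-clearance and K17 grants gold-permit (A1). [3 rule applications]
teal-clearance needs fewer.

teal-clearance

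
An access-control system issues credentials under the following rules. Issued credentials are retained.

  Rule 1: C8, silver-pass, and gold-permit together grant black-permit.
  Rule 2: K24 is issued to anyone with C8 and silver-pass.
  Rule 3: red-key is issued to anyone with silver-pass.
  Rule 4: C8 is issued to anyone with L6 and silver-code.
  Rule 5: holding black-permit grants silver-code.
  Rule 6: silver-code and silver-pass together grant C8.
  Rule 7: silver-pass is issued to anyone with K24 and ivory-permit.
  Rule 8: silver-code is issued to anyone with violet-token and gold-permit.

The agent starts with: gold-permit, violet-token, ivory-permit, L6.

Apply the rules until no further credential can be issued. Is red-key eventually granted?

No

red-key would need silver-pass (Rule 3), but silver-pass is never granted.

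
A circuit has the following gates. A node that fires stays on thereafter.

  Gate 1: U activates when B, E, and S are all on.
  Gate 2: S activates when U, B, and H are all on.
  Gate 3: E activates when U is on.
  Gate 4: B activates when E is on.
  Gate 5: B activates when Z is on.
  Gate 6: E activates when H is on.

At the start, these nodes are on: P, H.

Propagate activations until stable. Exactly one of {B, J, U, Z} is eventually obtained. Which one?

B

Gate 6: H on → E on.
E is on, so B activates (Gate 4).
No rule produces Z, and it is not given. No rule produces J, and it is not given. U would need B, E, and S (Gate 1), but S never turns on.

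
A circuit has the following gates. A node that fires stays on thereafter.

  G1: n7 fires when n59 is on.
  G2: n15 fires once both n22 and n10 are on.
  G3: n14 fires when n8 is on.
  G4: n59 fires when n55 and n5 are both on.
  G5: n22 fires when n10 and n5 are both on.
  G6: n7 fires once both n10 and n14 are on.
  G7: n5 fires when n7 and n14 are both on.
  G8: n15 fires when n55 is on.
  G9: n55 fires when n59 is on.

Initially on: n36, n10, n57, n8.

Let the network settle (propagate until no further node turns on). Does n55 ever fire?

No

n55 would need n59 (G9), but n59 never turns on.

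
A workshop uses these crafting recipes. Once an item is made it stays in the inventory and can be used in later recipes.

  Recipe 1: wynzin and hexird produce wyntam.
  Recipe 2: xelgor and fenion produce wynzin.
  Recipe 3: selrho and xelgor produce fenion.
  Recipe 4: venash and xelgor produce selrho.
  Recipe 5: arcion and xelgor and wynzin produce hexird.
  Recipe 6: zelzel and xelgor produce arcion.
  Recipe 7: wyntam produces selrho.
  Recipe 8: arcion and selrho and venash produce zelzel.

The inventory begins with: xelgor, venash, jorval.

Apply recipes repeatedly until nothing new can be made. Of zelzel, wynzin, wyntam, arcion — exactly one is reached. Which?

venash and xelgor → selrho (Recipe 4).
Using Recipe 3, selrho and xelgor make fenion.
xelgor and fenion → wynzin (Recipe 2).
arcion would need zelzel and xelgor (Recipe 6), but zelzel is never obtained. zelzel would need arcion, selrho, and venash (Recipe 8), but arcion is never obtained. wyntam would need wynzin and hexird (Recipe 1), but hexird is never obtained.

wynzin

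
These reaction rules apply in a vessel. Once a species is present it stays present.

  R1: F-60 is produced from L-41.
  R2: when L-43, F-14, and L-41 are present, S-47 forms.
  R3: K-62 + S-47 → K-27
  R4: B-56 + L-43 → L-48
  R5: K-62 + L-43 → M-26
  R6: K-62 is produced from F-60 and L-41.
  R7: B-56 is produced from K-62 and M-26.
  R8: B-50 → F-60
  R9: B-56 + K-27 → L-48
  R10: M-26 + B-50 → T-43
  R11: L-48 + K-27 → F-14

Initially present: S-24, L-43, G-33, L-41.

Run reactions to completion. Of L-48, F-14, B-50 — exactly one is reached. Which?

L-41 present → F-60 forms (R1).
F-60 and L-41 present → K-62 forms (R6).
K-62 and L-43 present → M-26 forms (R5).
K-62 and M-26 present → B-56 forms (R7).
B-56 and L-43 present → L-48 forms (R4).
No rule produces B-50, and it is not given. F-14 would need L-48 and K-27 (R11), but K-27 never forms.

L-48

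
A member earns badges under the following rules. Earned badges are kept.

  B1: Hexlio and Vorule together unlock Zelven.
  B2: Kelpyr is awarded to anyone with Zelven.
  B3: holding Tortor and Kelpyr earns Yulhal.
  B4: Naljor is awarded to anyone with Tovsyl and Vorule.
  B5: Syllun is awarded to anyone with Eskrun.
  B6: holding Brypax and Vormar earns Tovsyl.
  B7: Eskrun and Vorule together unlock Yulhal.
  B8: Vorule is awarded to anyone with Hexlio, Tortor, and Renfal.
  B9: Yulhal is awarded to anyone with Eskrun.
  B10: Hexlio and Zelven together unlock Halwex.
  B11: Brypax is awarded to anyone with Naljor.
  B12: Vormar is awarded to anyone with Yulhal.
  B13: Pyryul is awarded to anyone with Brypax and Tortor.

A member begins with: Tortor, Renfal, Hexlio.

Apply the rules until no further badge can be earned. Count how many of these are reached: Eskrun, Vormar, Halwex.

With Hexlio, Tortor, and Renfal, Vorule is earned (B8).
With Hexlio and Vorule, Zelven is earned (B1).
With Zelven, Kelpyr is earned (B2).
With Hexlio and Zelven, Halwex is earned (B10).
With Tortor and Kelpyr, Yulhal is earned (B3).
With Yulhal, Vormar is earned (B12).
No rule produces Eskrun, and it is not given.
Vormar: reached.
Halwex: reached.
Reached: Vormar and Halwex — 2 of the 3.

2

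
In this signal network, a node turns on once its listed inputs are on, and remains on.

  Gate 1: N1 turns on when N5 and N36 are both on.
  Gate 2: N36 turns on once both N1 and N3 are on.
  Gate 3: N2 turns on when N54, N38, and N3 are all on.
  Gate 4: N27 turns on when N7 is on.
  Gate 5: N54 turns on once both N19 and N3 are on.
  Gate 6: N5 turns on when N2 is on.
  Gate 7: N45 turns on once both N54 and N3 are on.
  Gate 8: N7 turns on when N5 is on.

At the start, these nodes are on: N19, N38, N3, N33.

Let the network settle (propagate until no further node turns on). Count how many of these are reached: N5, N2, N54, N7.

4

N19 and N3 are on, so N54 turns on (Gate 5).
Gate 3: N54, N38, and N3 on → N2 on.
N2 is on, so N5 turns on (Gate 6).
Gate 8: N5 on → N7 on.
N5: reached.
N2: reached.
N54: reached.
N7: reached.
All 4 are reached.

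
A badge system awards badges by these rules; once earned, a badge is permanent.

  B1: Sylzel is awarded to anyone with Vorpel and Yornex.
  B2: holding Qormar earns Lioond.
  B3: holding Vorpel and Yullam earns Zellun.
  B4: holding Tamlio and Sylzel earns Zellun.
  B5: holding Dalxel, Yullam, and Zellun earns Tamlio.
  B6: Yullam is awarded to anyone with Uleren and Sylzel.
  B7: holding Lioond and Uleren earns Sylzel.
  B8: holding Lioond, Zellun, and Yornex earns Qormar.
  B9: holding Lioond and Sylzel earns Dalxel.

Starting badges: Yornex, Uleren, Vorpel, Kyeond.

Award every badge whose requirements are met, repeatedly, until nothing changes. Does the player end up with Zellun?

With Vorpel and Yornex, Sylzel is earned (B1).
With Uleren and Sylzel, Yullam is earned (B6).
With Vorpel and Yullam, Zellun is earned (B3).

Yes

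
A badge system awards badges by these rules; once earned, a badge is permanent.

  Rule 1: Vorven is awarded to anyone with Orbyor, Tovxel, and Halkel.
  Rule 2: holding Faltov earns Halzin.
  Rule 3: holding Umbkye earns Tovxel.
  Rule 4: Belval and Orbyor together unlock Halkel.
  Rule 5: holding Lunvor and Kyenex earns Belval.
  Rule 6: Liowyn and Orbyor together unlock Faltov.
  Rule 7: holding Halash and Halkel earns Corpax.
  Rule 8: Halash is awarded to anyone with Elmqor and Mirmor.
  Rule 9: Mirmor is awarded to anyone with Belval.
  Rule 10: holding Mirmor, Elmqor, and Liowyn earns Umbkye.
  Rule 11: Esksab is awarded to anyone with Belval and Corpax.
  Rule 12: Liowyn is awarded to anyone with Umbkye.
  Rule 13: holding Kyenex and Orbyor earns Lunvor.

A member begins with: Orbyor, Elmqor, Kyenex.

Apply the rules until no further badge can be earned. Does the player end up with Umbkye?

Umbkye would need Mirmor, Elmqor, and Liowyn (Rule 10), but Liowyn is never earned.

No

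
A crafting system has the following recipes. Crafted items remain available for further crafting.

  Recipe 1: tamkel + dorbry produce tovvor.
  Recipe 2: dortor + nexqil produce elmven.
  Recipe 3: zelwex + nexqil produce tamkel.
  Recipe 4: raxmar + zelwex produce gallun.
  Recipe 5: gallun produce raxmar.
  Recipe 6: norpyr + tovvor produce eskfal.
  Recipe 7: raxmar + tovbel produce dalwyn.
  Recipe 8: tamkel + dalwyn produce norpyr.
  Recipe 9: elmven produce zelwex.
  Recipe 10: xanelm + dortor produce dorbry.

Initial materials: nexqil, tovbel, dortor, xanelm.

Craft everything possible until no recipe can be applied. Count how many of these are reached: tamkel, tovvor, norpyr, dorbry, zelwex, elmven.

5

Using Recipe 10, xanelm and dortor make dorbry.
dortor + nexqil → elmven (Recipe 2).
elmven → zelwex (Recipe 9).
zelwex + nexqil → tamkel (Recipe 3).
tamkel + dorbry → tovvor (Recipe 1).
tamkel: reached.
tovvor: reached.
norpyr would need tamkel and dalwyn (Recipe 8), but dalwyn is never obtained.
dorbry: reached.
zelwex: reached.
elmven: reached.
Reached: tamkel, tovvor, dorbry, zelwex, and elmven — 5 of the 6.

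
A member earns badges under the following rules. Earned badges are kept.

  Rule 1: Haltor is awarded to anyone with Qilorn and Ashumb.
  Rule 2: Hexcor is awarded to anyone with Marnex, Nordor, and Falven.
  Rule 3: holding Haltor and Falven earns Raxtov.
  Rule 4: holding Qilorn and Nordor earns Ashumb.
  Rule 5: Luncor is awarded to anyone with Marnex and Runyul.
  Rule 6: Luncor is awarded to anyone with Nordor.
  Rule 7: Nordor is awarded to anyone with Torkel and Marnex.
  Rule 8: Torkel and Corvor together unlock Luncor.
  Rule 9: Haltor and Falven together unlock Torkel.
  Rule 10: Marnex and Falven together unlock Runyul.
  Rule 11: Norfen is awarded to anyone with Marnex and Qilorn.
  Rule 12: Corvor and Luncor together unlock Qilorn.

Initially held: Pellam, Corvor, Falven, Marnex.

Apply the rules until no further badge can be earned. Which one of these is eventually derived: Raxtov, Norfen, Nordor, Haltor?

Norfen

With Marnex and Falven, Runyul is earned (Rule 10).
With Marnex and Runyul, Luncor is earned (Rule 5).
With Corvor and Luncor, Qilorn is earned (Rule 12).
With Marnex and Qilorn, Norfen is earned (Rule 11).
Raxtov would need Haltor and Falven (Rule 3), but Haltor is never earned. Nordor would need Torkel and Marnex (Rule 7), but Torkel is never earned. Haltor would need Qilorn and Ashumb (Rule 1), but Ashumb is never earned.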